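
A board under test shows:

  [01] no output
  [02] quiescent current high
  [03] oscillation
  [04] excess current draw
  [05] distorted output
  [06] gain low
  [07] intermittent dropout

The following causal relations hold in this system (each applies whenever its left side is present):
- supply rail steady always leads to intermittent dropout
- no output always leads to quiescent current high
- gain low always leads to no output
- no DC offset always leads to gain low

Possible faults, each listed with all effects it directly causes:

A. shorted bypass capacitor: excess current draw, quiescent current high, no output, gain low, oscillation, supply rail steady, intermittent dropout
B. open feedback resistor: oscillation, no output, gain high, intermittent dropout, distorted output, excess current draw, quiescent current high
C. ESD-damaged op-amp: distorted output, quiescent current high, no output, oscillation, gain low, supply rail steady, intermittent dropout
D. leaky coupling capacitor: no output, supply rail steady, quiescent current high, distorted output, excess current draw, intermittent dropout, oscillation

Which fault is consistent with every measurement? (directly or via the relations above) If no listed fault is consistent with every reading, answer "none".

Per-candidate check:
(A) shorted bypass capacitor — no output ✓; quiescent current high ✓; oscillation ✓; excess current draw ✓; distorted output ✗; gain low ✓; intermittent dropout ✓
(B) open feedback resistor — no output ✓; quiescent current high ✓; oscillation ✓; excess current draw ✓; distorted output ✓; gain low ✗; intermittent dropout ✓
(C) ESD-damaged op-amp — does not account for excess current draw
(D) leaky coupling capacitor — no output ✓; quiescent current high ✓; oscillation ✓; excess current draw ✓; distorted output ✓; gain low ✗; intermittent dropout ✓
No candidate is consistent with all observations.

none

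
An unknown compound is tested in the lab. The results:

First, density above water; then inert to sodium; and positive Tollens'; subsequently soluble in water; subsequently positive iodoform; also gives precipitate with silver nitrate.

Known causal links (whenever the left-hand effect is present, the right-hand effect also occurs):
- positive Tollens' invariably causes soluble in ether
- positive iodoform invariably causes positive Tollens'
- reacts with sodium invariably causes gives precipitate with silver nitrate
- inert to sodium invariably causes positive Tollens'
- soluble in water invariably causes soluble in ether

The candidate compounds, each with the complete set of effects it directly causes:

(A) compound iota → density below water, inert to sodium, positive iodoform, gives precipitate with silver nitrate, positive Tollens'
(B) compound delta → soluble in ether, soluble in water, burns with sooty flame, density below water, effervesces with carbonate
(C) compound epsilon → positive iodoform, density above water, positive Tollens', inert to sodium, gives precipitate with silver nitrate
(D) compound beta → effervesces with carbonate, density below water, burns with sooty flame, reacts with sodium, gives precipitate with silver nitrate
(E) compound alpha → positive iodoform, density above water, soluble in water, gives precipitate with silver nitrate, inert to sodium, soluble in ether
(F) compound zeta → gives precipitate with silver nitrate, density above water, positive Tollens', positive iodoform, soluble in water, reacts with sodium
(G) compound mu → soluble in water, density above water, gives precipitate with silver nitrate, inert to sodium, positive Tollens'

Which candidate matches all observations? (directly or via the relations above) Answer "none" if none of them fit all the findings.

E

Per-candidate check:
(A) compound iota — density above water ✗; inert to sodium ✓; positive Tollens' ✓; soluble in water ✗; positive iodoform ✓; gives precipitate with silver nitrate ✓
(B) compound delta — fails on density above water, inert to sodium, positive Tollens', positive iodoform, gives precipitate with silver nitrate (predicts density below water, not density above water)
(C) compound epsilon — density above water ✓; inert to sodium ✓; positive Tollens' ✓; soluble in water ✗; positive iodoform ✓; gives precipitate with silver nitrate ✓
(D) compound beta — density above water ✗; inert to sodium ✗; positive Tollens' ✗; soluble in water ✗; positive iodoform ✗; gives precipitate with silver nitrate ✓
(E) compound alpha — density above water ✓; inert to sodium ✓; positive Tollens' ✓ (through inert to sodium → positive Tollens'); soluble in water ✓; positive iodoform ✓; gives precipitate with silver nitrate ✓
(F) compound zeta — fails on inert to sodium (predicts reacts with sodium, not inert to sodium)
(G) compound mu — density above water ✓; inert to sodium ✓; positive Tollens' ✓; soluble in water ✓; positive iodoform ✗; gives precipitate with silver nitrate ✓
(E) is the only candidate with no mismatches.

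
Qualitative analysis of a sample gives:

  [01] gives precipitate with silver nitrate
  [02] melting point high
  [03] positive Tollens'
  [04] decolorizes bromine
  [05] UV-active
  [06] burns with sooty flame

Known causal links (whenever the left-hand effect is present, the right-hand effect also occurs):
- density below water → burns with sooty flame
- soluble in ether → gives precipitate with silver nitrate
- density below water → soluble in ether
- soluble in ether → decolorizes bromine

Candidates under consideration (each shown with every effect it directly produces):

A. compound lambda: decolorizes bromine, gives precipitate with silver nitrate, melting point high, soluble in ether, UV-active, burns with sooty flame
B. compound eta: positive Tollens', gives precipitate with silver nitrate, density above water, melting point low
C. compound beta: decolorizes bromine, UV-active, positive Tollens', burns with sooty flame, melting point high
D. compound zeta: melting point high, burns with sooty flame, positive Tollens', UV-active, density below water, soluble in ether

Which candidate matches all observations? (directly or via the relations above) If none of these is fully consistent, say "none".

D

For each candidate, compare predicted effects to what was observed:
(A) compound lambda — does not account for positive Tollens'
(B) compound eta — fails on melting point high, decolorizes bromine, UV-active, burns with sooty flame (predicts melting point low, not melting point high)
(C) compound beta — gives precipitate with silver nitrate -; melting point high +; positive Tollens' +; decolorizes bromine +; UV-active +; burns with sooty flame +
(D) compound zeta — accounts for every observation (gives precipitate with silver nitrate through soluble in ether → gives precipitate with silver nitrate)
(D) alone accounts for all the evidence.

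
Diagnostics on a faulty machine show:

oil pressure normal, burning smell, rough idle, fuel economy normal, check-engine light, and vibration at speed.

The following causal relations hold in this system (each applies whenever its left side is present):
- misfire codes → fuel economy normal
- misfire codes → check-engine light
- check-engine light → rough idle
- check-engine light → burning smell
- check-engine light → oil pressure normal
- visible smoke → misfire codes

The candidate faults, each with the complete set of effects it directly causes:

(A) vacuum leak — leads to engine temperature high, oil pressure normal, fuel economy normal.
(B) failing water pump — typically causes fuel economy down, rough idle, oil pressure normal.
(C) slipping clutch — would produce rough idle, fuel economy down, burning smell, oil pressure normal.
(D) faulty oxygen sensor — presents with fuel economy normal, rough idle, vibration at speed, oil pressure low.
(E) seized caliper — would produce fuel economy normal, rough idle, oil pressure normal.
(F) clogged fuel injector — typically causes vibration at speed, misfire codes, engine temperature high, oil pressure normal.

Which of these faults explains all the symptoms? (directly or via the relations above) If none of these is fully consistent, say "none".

Per-candidate check:
(A) vacuum leak — oil pressure normal match; burning smell miss; rough idle miss; fuel economy normal match; check-engine light miss; vibration at speed miss
(B) failing water pump — oil pressure normal match; burning smell miss; rough idle match; fuel economy normal miss; check-engine light miss; vibration at speed miss
(C) slipping clutch — fails on fuel economy normal, check-engine light, vibration at speed (predicts fuel economy down, not fuel economy normal)
(D) faulty oxygen sensor — fails on oil pressure normal, burning smell, check-engine light (predicts oil pressure low, not oil pressure normal)
(E) seized caliper — does not account for burning smell, check-engine light, vibration at speed
(F) clogged fuel injector — accounts for every observation (burning smell by misfire codes → check-engine light → burning smell)
(F) is the only candidate with no mismatches.

F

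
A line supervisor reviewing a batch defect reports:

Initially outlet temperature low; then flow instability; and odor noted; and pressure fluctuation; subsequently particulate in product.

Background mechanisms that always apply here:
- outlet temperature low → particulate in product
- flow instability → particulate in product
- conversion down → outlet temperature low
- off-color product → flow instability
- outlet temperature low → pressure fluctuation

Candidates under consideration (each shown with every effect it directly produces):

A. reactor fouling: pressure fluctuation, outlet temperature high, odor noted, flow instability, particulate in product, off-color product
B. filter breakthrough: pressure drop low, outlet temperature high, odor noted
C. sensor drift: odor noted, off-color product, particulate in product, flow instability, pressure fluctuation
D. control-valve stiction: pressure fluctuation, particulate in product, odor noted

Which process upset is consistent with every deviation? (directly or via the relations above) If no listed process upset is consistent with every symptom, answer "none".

Per-candidate check:
(A) reactor fouling — fails on outlet temperature low (predicts outlet temperature high, not outlet temperature low)
(B) filter breakthrough — outlet temperature low NO; flow instability NO; odor noted yes; pressure fluctuation NO; particulate in product NO
(C) sensor drift — does not account for outlet temperature low
(D) control-valve stiction — does not account for outlet temperature low, flow instability
Every candidate fails on at least one observation.

none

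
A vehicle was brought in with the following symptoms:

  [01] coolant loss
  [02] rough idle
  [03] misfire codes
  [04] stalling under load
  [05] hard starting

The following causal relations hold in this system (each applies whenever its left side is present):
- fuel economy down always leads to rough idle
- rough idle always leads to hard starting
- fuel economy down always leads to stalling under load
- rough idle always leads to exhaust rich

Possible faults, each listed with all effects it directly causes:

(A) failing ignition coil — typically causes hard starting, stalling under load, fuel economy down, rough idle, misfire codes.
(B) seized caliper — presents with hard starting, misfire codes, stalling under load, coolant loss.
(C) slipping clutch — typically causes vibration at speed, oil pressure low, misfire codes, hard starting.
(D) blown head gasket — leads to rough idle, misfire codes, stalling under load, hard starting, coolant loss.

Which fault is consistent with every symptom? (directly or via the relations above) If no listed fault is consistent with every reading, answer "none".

D

Testing each hypothesis:
(A) failing ignition coil — does not account for coolant loss
(B) seized caliper — does not account for rough idle
(C) slipping clutch — does not account for coolant loss, rough idle, stalling under load
(D) blown head gasket — accounts for every observation
(D) alone accounts for all the evidence.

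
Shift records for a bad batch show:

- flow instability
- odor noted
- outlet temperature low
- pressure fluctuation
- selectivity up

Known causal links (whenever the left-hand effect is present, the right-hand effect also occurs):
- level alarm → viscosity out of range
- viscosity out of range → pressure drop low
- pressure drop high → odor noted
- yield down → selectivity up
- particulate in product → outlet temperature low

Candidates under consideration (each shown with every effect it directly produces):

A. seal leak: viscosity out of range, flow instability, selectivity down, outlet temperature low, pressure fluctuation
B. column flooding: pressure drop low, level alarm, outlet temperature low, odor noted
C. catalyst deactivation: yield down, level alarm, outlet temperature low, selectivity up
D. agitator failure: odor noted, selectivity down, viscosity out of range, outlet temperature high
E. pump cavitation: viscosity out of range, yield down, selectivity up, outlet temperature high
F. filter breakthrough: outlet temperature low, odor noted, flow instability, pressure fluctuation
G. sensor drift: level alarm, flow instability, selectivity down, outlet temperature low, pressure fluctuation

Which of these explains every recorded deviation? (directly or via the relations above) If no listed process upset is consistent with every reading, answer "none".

none

Checking each candidate against the observations:
(A) seal leak — flow instability match; odor noted miss; outlet temperature low match; pressure fluctuation match; selectivity up miss
(B) column flooding — does not account for flow instability, pressure fluctuation, selectivity up
(C) catalyst deactivation — flow instability miss; odor noted miss; outlet temperature low match; pressure fluctuation miss; selectivity up match
(D) agitator failure — flow instability miss; odor noted match; outlet temperature low miss; pressure fluctuation miss; selectivity up miss
(E) pump cavitation — flow instability miss; odor noted miss; outlet temperature low miss; pressure fluctuation miss; selectivity up match
(F) filter breakthrough — flow instability match; odor noted match; outlet temperature low match; pressure fluctuation match; selectivity up miss
(G) sensor drift — flow instability match; odor noted miss; outlet temperature low match; pressure fluctuation match; selectivity up miss
No candidate is consistent with all observations.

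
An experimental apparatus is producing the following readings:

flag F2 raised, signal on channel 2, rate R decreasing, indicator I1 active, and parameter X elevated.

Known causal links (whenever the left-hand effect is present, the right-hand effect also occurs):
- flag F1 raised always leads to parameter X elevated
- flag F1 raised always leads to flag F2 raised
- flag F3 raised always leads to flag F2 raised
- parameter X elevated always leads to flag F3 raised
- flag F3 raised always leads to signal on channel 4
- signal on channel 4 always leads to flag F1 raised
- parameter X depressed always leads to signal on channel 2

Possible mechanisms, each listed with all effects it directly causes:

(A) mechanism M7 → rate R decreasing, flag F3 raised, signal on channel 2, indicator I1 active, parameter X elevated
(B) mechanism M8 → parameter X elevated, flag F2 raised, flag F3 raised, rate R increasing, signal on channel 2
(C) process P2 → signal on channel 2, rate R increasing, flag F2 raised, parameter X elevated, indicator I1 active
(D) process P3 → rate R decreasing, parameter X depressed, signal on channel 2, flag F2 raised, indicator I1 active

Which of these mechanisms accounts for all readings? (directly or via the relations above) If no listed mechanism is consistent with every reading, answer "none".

A

Checking each candidate against the observations:
(A) mechanism M7 — accounts for every observation (flag F2 raised by flag F3 raised → flag F2 raised)
(B) mechanism M8 — flag F2 raised +; signal on channel 2 +; rate R decreasing -; indicator I1 active -; parameter X elevated +
(C) process P2 — flag F2 raised +; signal on channel 2 +; rate R decreasing -; indicator I1 active +; parameter X elevated +
(D) process P3 — flag F2 raised +; signal on channel 2 +; rate R decreasing +; indicator I1 active +; parameter X elevated -
Only (A) is consistent with every observation.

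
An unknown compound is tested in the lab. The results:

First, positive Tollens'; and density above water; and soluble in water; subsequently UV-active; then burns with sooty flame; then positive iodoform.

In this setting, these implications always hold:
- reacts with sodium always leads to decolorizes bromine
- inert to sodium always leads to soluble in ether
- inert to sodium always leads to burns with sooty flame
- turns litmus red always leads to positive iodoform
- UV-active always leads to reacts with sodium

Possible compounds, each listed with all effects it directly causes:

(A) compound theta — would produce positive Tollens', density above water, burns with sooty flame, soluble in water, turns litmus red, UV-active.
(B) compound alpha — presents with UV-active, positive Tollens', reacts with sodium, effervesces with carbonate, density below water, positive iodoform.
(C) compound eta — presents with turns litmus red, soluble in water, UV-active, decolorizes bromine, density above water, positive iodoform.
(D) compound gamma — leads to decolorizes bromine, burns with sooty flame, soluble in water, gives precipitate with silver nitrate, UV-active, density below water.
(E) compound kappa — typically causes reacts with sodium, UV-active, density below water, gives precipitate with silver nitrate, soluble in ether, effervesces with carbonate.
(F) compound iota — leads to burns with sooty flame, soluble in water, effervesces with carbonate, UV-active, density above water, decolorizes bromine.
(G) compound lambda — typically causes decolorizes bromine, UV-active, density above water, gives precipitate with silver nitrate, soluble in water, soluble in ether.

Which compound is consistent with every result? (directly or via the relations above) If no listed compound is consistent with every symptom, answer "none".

For each candidate, compare predicted effects to what was observed:
(A) compound theta — positive Tollens' +; density above water +; soluble in water +; UV-active +; burns with sooty flame +; positive iodoform + (via turns litmus red → positive iodoform)
(B) compound alpha — fails on density above water, soluble in water, burns with sooty flame (predicts density below water, not density above water)
(C) compound eta — positive Tollens' -; density above water +; soluble in water +; UV-active +; burns with sooty flame -; positive iodoform +
(D) compound gamma — positive Tollens' -; density above water -; soluble in water +; UV-active +; burns with sooty flame +; positive iodoform -
(E) compound kappa — positive Tollens' -; density above water -; soluble in water -; UV-active +; burns with sooty flame -; positive iodoform -
(F) compound iota — positive Tollens' -; density above water +; soluble in water +; UV-active +; burns with sooty flame +; positive iodoform -
(G) compound lambda — does not account for positive Tollens', burns with sooty flame, positive iodoform
(A) alone accounts for all the evidence.

A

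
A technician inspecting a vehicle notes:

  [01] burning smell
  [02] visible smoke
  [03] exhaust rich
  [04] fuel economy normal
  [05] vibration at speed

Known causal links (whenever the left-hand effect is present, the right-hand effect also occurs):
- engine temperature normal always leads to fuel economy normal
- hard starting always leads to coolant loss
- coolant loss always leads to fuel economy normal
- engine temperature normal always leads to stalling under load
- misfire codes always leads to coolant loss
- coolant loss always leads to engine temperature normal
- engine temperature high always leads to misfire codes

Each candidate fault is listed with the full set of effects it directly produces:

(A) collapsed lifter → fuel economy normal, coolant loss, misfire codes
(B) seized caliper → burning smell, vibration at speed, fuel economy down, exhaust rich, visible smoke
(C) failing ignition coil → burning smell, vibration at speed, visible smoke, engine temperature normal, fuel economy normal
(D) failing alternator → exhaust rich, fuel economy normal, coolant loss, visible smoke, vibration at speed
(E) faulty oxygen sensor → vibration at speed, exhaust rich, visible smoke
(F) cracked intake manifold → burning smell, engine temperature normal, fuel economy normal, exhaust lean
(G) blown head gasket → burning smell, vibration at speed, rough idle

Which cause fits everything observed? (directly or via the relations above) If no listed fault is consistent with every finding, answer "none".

none

Testing each hypothesis:
(A) collapsed lifter — does not account for burning smell, visible smoke, exhaust rich, vibration at speed
(B) seized caliper — fails on fuel economy normal (predicts fuel economy down, not fuel economy normal)
(C) failing ignition coil — burning smell match; visible smoke match; exhaust rich miss; fuel economy normal match; vibration at speed match
(D) failing alternator — burning smell miss; visible smoke match; exhaust rich match; fuel economy normal match; vibration at speed match
(E) faulty oxygen sensor — does not account for burning smell, fuel economy normal
(F) cracked intake manifold — burning smell match; visible smoke miss; exhaust rich miss; fuel economy normal match; vibration at speed miss
(G) blown head gasket — does not account for visible smoke, exhaust rich, fuel economy normal
None of the listed candidates fits everything.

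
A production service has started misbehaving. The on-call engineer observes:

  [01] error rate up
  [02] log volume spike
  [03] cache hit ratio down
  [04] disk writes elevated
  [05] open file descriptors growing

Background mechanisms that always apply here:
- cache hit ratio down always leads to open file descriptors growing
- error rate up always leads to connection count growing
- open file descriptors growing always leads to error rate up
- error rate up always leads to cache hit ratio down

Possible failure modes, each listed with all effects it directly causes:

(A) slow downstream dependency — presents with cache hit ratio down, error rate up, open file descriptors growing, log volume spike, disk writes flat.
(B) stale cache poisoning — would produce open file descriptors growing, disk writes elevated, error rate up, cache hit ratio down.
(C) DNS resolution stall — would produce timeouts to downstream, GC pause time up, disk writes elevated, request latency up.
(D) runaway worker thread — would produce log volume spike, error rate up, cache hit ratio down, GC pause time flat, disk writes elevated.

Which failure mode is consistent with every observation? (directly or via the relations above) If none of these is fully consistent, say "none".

D

Per-candidate check:
(A) slow downstream dependency — fails on disk writes elevated (predicts disk writes flat, not disk writes elevated)
(B) stale cache poisoning — error rate up yes; log volume spike NO; cache hit ratio down yes; disk writes elevated yes; open file descriptors growing yes
(C) DNS resolution stall — error rate up NO; log volume spike NO; cache hit ratio down NO; disk writes elevated yes; open file descriptors growing NO
(D) runaway worker thread — error rate up yes; log volume spike yes; cache hit ratio down yes; disk writes elevated yes; open file descriptors growing yes (via cache hit ratio down → open file descriptors growing)
(D) alone accounts for all the evidence.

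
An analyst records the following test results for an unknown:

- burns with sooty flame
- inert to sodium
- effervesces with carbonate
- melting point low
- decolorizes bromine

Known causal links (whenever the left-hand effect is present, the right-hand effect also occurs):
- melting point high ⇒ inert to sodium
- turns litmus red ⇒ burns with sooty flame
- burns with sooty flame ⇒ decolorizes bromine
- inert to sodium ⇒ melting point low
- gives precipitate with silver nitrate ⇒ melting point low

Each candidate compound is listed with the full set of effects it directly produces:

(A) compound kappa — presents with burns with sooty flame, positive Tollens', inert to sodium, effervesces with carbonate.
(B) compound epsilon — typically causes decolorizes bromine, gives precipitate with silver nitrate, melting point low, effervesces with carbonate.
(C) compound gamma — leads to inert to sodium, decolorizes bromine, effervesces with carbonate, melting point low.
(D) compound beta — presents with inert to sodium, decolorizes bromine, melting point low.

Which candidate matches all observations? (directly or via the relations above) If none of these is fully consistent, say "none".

Checking each candidate against the observations:
(A) compound kappa — accounts for every observation (melting point low through inert to sodium → melting point low)
(B) compound epsilon — burns with sooty flame miss; inert to sodium miss; effervesces with carbonate match; melting point low match; decolorizes bromine match
(C) compound gamma — does not account for burns with sooty flame
(D) compound beta — does not account for burns with sooty flame, effervesces with carbonate
Only (A) is consistent with every observation.

A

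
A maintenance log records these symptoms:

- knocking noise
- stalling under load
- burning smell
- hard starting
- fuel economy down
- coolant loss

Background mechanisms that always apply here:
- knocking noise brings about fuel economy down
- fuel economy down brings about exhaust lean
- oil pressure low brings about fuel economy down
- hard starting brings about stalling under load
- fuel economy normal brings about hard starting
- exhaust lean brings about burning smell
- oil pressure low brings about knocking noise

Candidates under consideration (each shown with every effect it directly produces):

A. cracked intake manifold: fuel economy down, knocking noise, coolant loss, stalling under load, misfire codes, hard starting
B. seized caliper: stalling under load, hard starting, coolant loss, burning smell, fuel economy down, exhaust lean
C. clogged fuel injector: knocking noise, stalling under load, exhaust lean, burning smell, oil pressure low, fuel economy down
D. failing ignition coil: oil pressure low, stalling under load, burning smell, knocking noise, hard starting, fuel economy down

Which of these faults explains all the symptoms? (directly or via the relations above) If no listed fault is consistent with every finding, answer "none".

Per-candidate check:
(A) cracked intake manifold — accounts for every observation (burning smell via fuel economy down → exhaust lean → burning smell)
(B) seized caliper — does not account for knocking noise
(C) clogged fuel injector — does not account for hard starting, coolant loss
(D) failing ignition coil — knocking noise ✓; stalling under load ✓; burning smell ✓; hard starting ✓; fuel economy down ✓; coolant loss ✗
(A) alone accounts for all the evidence.

A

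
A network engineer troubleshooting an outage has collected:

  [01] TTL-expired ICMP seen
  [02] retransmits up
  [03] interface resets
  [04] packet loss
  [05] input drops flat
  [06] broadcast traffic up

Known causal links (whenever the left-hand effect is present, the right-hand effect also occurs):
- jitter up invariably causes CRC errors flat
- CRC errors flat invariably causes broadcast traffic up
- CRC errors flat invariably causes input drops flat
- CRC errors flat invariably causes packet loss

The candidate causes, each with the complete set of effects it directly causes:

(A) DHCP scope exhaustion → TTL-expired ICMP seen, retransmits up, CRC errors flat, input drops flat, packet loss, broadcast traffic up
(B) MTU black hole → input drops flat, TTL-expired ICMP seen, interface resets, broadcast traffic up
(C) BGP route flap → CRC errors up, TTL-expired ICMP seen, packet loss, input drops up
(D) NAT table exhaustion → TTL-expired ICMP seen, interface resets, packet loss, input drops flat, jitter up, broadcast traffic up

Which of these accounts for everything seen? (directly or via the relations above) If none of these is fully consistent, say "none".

Testing each hypothesis:
(A) DHCP scope exhaustion — does not account for interface resets
(B) MTU black hole — does not account for retransmits up, packet loss
(C) BGP route flap — fails on retransmits up, interface resets, input drops flat, broadcast traffic up (predicts input drops up, not input drops flat)
(D) NAT table exhaustion — does not account for retransmits up
Every candidate fails on at least one observation.

none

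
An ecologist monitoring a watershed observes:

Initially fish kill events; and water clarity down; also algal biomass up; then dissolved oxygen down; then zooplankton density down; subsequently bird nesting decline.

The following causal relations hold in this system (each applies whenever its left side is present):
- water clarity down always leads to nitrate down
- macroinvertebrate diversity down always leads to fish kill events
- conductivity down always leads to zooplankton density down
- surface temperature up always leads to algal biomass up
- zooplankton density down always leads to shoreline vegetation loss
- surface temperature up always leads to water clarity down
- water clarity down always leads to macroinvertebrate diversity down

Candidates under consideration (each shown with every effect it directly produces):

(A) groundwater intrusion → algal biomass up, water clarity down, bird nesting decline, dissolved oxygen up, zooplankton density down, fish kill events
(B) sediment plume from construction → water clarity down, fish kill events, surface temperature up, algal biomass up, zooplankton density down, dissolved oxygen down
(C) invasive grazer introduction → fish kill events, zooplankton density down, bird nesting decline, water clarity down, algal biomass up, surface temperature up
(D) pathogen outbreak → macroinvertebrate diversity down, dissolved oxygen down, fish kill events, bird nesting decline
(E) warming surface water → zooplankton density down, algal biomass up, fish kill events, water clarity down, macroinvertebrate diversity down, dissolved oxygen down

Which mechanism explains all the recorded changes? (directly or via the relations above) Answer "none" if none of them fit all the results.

none

Testing each hypothesis:
(A) groundwater intrusion — fish kill events ✓; water clarity down ✓; algal biomass up ✓; dissolved oxygen down ✗; zooplankton density down ✓; bird nesting decline ✓
(B) sediment plume from construction — fish kill events ✓; water clarity down ✓; algal biomass up ✓; dissolved oxygen down ✓; zooplankton density down ✓; bird nesting decline ✗
(C) invasive grazer introduction — fish kill events ✓; water clarity down ✓; algal biomass up ✓; dissolved oxygen down ✗; zooplankton density down ✓; bird nesting decline ✓
(D) pathogen outbreak — fish kill events ✓; water clarity down ✗; algal biomass up ✗; dissolved oxygen down ✓; zooplankton density down ✗; bird nesting decline ✓
(E) warming surface water — fish kill events ✓; water clarity down ✓; algal biomass up ✓; dissolved oxygen down ✓; zooplankton density down ✓; bird nesting decline ✗
None of the listed candidates fits everything.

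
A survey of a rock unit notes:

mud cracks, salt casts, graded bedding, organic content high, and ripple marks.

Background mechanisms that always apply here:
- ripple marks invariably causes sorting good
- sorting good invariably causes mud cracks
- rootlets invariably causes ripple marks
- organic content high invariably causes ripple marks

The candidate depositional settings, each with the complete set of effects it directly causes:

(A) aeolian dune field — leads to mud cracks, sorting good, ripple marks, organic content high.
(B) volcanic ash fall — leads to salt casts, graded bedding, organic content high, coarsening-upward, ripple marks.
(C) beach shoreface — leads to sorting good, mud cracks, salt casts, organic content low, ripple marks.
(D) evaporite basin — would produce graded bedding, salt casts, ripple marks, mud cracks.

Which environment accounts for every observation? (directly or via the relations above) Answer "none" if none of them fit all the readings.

For each candidate, compare predicted effects to what was observed:
(A) aeolian dune field — does not account for salt casts, graded bedding
(B) volcanic ash fall — accounts for every observation (mud cracks by ripple marks → sorting good → mud cracks)
(C) beach shoreface — fails on graded bedding, organic content high (predicts organic content low, not organic content high)
(D) evaporite basin — mud cracks +; salt casts +; graded bedding +; organic content high -; ripple marks +
(B) alone accounts for all the evidence.

B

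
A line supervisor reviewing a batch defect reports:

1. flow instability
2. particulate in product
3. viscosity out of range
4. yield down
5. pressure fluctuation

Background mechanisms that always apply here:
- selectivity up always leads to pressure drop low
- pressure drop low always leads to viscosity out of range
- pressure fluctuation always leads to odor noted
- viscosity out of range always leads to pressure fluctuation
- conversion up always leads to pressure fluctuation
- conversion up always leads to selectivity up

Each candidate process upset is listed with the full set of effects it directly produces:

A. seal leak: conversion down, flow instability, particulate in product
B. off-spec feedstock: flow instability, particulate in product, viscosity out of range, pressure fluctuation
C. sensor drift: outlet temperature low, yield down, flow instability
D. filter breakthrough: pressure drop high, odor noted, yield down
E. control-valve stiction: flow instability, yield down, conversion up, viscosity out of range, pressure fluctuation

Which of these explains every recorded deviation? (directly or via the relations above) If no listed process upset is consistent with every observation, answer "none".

Testing each hypothesis:
(A) seal leak — does not account for viscosity out of range, yield down, pressure fluctuation
(B) off-spec feedstock — does not account for yield down
(C) sensor drift — does not account for particulate in product, viscosity out of range, pressure fluctuation
(D) filter breakthrough — flow instability ✗; particulate in product ✗; viscosity out of range ✗; yield down ✓; pressure fluctuation ✗
(E) control-valve stiction — does not account for particulate in product
No candidate is consistent with all observations.

none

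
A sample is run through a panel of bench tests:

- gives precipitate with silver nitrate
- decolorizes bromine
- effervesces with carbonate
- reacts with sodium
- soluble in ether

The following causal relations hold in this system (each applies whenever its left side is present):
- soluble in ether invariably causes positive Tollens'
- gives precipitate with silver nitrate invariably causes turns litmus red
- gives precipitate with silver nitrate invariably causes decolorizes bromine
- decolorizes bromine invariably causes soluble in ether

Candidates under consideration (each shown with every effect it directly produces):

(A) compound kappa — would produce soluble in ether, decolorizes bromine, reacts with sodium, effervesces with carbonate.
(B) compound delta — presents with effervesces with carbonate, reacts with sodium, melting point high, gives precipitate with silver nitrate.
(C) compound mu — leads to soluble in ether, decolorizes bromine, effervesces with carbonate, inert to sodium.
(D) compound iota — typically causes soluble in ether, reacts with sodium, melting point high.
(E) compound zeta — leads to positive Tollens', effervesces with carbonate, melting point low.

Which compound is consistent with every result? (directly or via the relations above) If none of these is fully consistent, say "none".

B

Per-candidate check:
(A) compound kappa — gives precipitate with silver nitrate miss; decolorizes bromine match; effervesces with carbonate match; reacts with sodium match; soluble in ether match
(B) compound delta — gives precipitate with silver nitrate match; decolorizes bromine match (through gives precipitate with silver nitrate → decolorizes bromine); effervesces with carbonate match; reacts with sodium match; soluble in ether match (through gives precipitate with silver nitrate → decolorizes bromine → soluble in ether)
(C) compound mu — gives precipitate with silver nitrate miss; decolorizes bromine match; effervesces with carbonate match; reacts with sodium miss; soluble in ether match
(D) compound iota — does not account for gives precipitate with silver nitrate, decolorizes bromine, effervesces with carbonate
(E) compound zeta — does not account for gives precipitate with silver nitrate, decolorizes bromine, reacts with sodium, soluble in ether
Only (B) is consistent with every observation.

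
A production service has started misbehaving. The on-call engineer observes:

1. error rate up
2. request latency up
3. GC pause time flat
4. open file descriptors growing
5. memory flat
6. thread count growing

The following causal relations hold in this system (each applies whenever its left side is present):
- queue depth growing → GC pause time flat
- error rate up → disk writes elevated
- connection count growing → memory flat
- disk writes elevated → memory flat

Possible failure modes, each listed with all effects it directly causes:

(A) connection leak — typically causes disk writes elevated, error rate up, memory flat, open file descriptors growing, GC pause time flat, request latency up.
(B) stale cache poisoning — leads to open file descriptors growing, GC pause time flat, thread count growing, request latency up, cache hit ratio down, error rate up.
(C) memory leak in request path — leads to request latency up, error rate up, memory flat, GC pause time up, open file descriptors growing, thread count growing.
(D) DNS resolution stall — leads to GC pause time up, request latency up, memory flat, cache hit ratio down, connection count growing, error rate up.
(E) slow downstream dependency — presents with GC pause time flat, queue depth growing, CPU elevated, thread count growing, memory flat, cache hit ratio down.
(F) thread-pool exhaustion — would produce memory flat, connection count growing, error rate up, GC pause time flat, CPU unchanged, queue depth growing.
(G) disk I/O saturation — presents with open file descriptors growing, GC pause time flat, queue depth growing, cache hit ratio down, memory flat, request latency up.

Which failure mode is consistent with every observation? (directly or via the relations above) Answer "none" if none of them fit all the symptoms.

B

Per-candidate check:
(A) connection leak — does not account for thread count growing
(B) stale cache poisoning — error rate up yes; request latency up yes; GC pause time flat yes; open file descriptors growing yes; memory flat yes (through error rate up → disk writes elevated → memory flat); thread count growing yes
(C) memory leak in request path — error rate up yes; request latency up yes; GC pause time flat NO; open file descriptors growing yes; memory flat yes; thread count growing yes
(D) DNS resolution stall — error rate up yes; request latency up yes; GC pause time flat NO; open file descriptors growing NO; memory flat yes; thread count growing NO
(E) slow downstream dependency — does not account for error rate up, request latency up, open file descriptors growing
(F) thread-pool exhaustion — error rate up yes; request latency up NO; GC pause time flat yes; open file descriptors growing NO; memory flat yes; thread count growing NO
(G) disk I/O saturation — does not account for error rate up, thread count growing
Only (B) is consistent with every observation.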